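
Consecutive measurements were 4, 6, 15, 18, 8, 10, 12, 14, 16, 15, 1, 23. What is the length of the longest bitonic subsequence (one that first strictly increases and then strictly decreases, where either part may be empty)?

9

inc[i] = longest strictly increasing subsequence ending at i; dec[i] = longest strictly decreasing subsequence starting at i:
i:      1  2  3  4  5  6  7  8  9 10 11 12
a[i]:   4  6 15 18  8 10 12 14 16 15  1 23
inc:    1  2  3  4  3  4  5  6  7  7  1  8
dec:    2  2  3  4  2  2  2  2  3  2  1  1
Best peak at i=9 (value 16): inc=7, dec=3, length 7+3−1 = 9.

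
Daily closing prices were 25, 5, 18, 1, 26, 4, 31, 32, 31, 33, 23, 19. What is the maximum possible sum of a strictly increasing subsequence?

Let S[i] be the best sum of a strictly increasing subsequence ending at i:
i:       1   2   3   4   5   6   7   8   9  10  11  12
a[i]:   25   5  18   1  26   4  31  32  31  33  23  19
S:      25   5  23   1  51   5  82 114  82 147  46  42
Maximum is 147 (e.g. 25 + 26 + 31 + 32 + 33).

147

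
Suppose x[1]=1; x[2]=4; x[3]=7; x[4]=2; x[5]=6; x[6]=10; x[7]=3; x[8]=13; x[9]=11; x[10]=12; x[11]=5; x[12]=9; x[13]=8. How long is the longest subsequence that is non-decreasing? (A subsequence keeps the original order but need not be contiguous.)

6

Track the smallest tail for each achievable length (allowing ties):
1 → extends → [1]
4 → extends → [1, 4]
7 → extends → [1, 4, 7]
2 → replaces 4 → [1, 2, 7]
6 → replaces 7 → [1, 2, 6]
10 → extends → [1, 2, 6, 10]
3 → replaces 6 → [1, 2, 3, 10]
13 → extends → [1, 2, 3, 10, 13]
11 → replaces 13 → [1, 2, 3, 10, 11]
12 → extends → [1, 2, 3, 10, 11, 12]
5 → replaces 10 → [1, 2, 3, 5, 11, 12]
9 → replaces 11 → [1, 2, 3, 5, 9, 12]
8 → replaces 9 → [1, 2, 3, 5, 8, 12]
Six tails, so the longest non-decreasing subsequence has length 6 (e.g. 1, 4, 7, 10, 11, 12).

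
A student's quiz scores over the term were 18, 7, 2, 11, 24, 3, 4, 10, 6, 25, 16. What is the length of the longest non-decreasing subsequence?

Track the smallest tail for each achievable length (allowing ties):
18 → extends → [18]
7 → replaces 18 → [7]
2 → replaces 7 → [2]
11 → extends → [2, 11]
24 → extends → [2, 11, 24]
3 → replaces 11 → [2, 3, 24]
4 → replaces 24 → [2, 3, 4]
10 → extends → [2, 3, 4, 10]
6 → replaces 10 → [2, 3, 4, 6]
25 → extends → [2, 3, 4, 6, 25]
16 → replaces 25 → [2, 3, 4, 6, 16]
Five tails, so the longest non-decreasing subsequence has length 5 (e.g. 2, 3, 4, 10, 25).

5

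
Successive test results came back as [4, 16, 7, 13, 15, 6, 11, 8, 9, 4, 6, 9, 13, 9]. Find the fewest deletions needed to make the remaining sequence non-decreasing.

Fewest deletions = n − (longest non-decreasing subsequence).
Patience tails:
4 → extends → [4]
16 → extends → [4, 16]
7 → replaces 16 → [4, 7]
13 → extends → [4, 7, 13]
15 → extends → [4, 7, 13, 15]
6 → replaces 7 → [4, 6, 13, 15]
11 → replaces 13 → [4, 6, 11, 15]
8 → replaces 11 → [4, 6, 8, 15]
9 → replaces 15 → [4, 6, 8, 9]
4 → replaces 6 → [4, 4, 8, 9]
6 → replaces 8 → [4, 4, 6, 9]
9 → extends → [4, 4, 6, 9, 9]
13 → extends → [4, 4, 6, 9, 9, 13]
9 → replaces 13 → [4, 4, 6, 9, 9, 9]
Longest non-decreasing subsequence has length 6, so deletions = 14 − 6 = 8.

8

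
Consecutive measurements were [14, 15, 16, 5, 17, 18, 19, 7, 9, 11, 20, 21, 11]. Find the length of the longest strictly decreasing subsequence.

2

Negate each value so 'decreasing' becomes 'increasing', then run patience tails on the negated sequence:
-14 → extends → [-14]
-15 → replaces -14 → [-15]
-16 → replaces -15 → [-16]
-5 → extends → [-16, -5]
-17 → replaces -16 → [-17, -5]
-18 → replaces -17 → [-18, -5]
-19 → replaces -18 → [-19, -5]
-7 → replaces -5 → [-19, -7]
-9 → replaces -7 → [-19, -9]
-11 → replaces -9 → [-19, -11]
-20 → replaces -19 → [-20, -11]
-21 → replaces -20 → [-21, -11]
-11 → already a tail → [-21, -11]
Two tails, so the longest strictly decreasing subsequence of the original has length 2.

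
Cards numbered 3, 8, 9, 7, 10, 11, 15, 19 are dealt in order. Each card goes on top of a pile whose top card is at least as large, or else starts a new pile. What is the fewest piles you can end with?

7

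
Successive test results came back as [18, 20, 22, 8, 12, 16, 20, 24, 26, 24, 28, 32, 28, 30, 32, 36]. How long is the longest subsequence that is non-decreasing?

11

Let dp[i] be the length of the longest such subsequence ending at index i:
i:      1  2  3  4  5  6  7  8  9 10 11 12 13 14 15 16
a[i]:  18 20 22  8 12 16 20 24 26 24 28 32 28 30 32 36
dp:     1  2  3  1  2  3  4  5  6  6  7  8  8  9 10 11
Maximum dp value is 11.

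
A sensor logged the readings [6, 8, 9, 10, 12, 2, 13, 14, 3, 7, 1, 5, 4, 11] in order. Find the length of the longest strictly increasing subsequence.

7

Track the smallest tail for each achievable length (strict):
6 → extends → [6]
8 → extends → [6, 8]
9 → extends → [6, 8, 9]
10 → extends → [6, 8, 9, 10]
12 → extends → [6, 8, 9, 10, 12]
2 → replaces 6 → [2, 8, 9, 10, 12]
13 → extends → [2, 8, 9, 10, 12, 13]
14 → extends → [2, 8, 9, 10, 12, 13, 14]
3 → replaces 8 → [2, 3, 9, 10, 12, 13, 14]
7 → replaces 9 → [2, 3, 7, 10, 12, 13, 14]
1 → replaces 2 → [1, 3, 7, 10, 12, 13, 14]
5 → replaces 7 → [1, 3, 5, 10, 12, 13, 14]
4 → replaces 5 → [1, 3, 4, 10, 12, 13, 14]
11 → replaces 12 → [1, 3, 4, 10, 11, 13, 14]
Seven tails, so the longest strictly increasing subsequence has length 7 (e.g. 6, 8, 9, 10, 12, 13, 14).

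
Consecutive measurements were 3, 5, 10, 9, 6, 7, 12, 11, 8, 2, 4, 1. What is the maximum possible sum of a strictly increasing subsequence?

Let S[i] be the best sum of a strictly increasing subsequence ending at i:
i:      1  2  3  4  5  6  7  8  9 10 11 12
a[i]:   3  5 10  9  6  7 12 11  8  2  4  1
S:      3  8 18 17 14 21 33 32 29  2  7  1
Maximum is 33 (e.g. 3 + 5 + 6 + 7 + 12).

33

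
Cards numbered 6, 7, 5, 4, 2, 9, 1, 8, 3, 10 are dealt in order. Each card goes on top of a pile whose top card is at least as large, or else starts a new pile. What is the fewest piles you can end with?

The minimum number of non-increasing subsequences covering a sequence equals the length of its longest strictly increasing subsequence.
LIS length is 4 (e.g. 6, 7, 9, 10), so 4 piles are needed.

4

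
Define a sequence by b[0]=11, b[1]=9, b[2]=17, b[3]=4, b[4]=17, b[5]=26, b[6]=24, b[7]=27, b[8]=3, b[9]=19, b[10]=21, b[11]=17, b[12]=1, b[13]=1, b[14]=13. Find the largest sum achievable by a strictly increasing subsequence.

Let S[i] be the best sum of a strictly increasing subsequence ending at i:
i:      0  1  2  3  4  5  6  7  8  9 10 11 12 13 14
b[i]:  11  9 17  4 17 26 24 27  3 19 21 17  1  1 13
S:     11  9 28  4 28 54 52 81  3 47 68 28  1  1 24
Maximum is 81 (e.g. 11 + 17 + 26 + 27).

81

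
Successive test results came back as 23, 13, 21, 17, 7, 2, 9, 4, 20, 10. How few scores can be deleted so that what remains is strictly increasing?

7

Fewest deletions = n − (longest strictly increasing subsequence).
Patience tails:
23 → extends → [23]
13 → replaces 23 → [13]
21 → extends → [13, 21]
17 → replaces 21 → [13, 17]
7 → replaces 13 → [7, 17]
2 → replaces 7 → [2, 17]
9 → replaces 17 → [2, 9]
4 → replaces 9 → [2, 4]
20 → extends → [2, 4, 20]
10 → replaces 20 → [2, 4, 10]
Longest strictly increasing subsequence has length 3, so deletions = 10 − 3 = 7.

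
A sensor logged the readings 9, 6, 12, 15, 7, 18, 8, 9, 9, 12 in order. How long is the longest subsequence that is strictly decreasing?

Negate each value so 'decreasing' becomes 'increasing', then run patience tails on the negated sequence:
-9 → extends → [-9]
-6 → extends → [-9, -6]
-12 → replaces -9 → [-12, -6]
-15 → replaces -12 → [-15, -6]
-7 → replaces -6 → [-15, -7]
-18 → replaces -15 → [-18, -7]
-8 → replaces -7 → [-18, -8]
-9 → replaces -8 → [-18, -9]
-9 → already a tail → [-18, -9]
-12 → replaces -9 → [-18, -12]
Two tails, so the longest strictly decreasing subsequence of the original has length 2.

2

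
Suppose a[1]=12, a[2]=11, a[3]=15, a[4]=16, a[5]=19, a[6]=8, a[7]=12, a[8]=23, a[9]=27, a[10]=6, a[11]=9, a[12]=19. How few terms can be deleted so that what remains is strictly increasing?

6

Fewest deletions = n − (longest strictly increasing subsequence).
Patience tails:
12 → extends → [12]
11 → replaces 12 → [11]
15 → extends → [11, 15]
16 → extends → [11, 15, 16]
19 → extends → [11, 15, 16, 19]
8 → replaces 11 → [8, 15, 16, 19]
12 → replaces 15 → [8, 12, 16, 19]
23 → extends → [8, 12, 16, 19, 23]
27 → extends → [8, 12, 16, 19, 23, 27]
6 → replaces 8 → [6, 12, 16, 19, 23, 27]
9 → replaces 12 → [6, 9, 16, 19, 23, 27]
19 → already a tail → [6, 9, 16, 19, 23, 27]
Longest strictly increasing subsequence has length 6, so deletions = 12 − 6 = 6.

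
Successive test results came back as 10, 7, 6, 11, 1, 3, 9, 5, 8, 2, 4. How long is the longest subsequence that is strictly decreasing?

Negate each value so 'decreasing' becomes 'increasing', then run patience tails on the negated sequence:
-10 → extends → [-10]
-7 → extends → [-10, -7]
-6 → extends → [-10, -7, -6]
-11 → replaces -10 → [-11, -7, -6]
-1 → extends → [-11, -7, -6, -1]
-3 → replaces -1 → [-11, -7, -6, -3]
-9 → replaces -7 → [-11, -9, -6, -3]
-5 → replaces -3 → [-11, -9, -6, -5]
-8 → replaces -6 → [-11, -9, -8, -5]
-2 → extends → [-11, -9, -8, -5, -2]
-4 → replaces -2 → [-11, -9, -8, -5, -4]
Five tails, so the longest strictly decreasing subsequence of the original has length 5.

5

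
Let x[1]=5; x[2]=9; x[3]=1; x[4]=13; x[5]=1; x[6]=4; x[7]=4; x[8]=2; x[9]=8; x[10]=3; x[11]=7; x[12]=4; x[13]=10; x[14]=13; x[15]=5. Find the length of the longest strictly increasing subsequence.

Track the smallest tail for each achievable length (strict):
5 → extends → [5]
9 → extends → [5, 9]
1 → replaces 5 → [1, 9]
13 → extends → [1, 9, 13]
1 → already a tail → [1, 9, 13]
4 → replaces 9 → [1, 4, 13]
4 → already a tail → [1, 4, 13]
2 → replaces 4 → [1, 2, 13]
8 → replaces 13 → [1, 2, 8]
3 → replaces 8 → [1, 2, 3]
7 → extends → [1, 2, 3, 7]
4 → replaces 7 → [1, 2, 3, 4]
10 → extends → [1, 2, 3, 4, 10]
13 → extends → [1, 2, 3, 4, 10, 13]
5 → replaces 10 → [1, 2, 3, 4, 5, 13]
Six tails, so the longest strictly increasing subsequence has length 6 (e.g. 1, 2, 3, 7, 10, 13).

6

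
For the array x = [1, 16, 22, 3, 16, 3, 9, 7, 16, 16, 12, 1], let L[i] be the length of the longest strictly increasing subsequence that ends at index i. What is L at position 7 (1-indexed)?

dp[i] = 1 + max{dp[j] : j<i, x[j]<x[i]} (or 1 if no such j):
i:      1  2  3  4  5  6  7  8  9 10 11 12
x[i]:   1 16 22  3 16  3  9  7 16 16 12  1
dp:     1  2  3  2  3  2  3  3  4  4  4  1
At index 7 the value is 3.

3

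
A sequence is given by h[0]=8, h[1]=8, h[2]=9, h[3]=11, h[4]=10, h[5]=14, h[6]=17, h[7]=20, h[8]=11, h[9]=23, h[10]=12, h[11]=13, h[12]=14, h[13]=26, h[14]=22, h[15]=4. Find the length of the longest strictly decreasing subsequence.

3

Negate each value so 'decreasing' becomes 'increasing', then run patience tails on the negated sequence:
-8 → extends → [-8]
-8 → already a tail → [-8]
-9 → replaces -8 → [-9]
-11 → replaces -9 → [-11]
-10 → extends → [-11, -10]
-14 → replaces -11 → [-14, -10]
-17 → replaces -14 → [-17, -10]
-20 → replaces -17 → [-20, -10]
-11 → replaces -10 → [-20, -11]
-23 → replaces -20 → [-23, -11]
-12 → replaces -11 → [-23, -12]
-13 → replaces -12 → [-23, -13]
-14 → replaces -13 → [-23, -14]
-26 → replaces -23 → [-26, -14]
-22 → replaces -14 → [-26, -22]
-4 → extends → [-26, -22, -4]
Three tails, so the longest strictly decreasing subsequence of the original has length 3.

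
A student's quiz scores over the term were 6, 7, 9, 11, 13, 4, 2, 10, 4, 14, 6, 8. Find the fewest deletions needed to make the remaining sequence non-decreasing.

6

Fewest deletions = n − (longest non-decreasing subsequence).
Patience tails:
6 → extends → [6]
7 → extends → [6, 7]
9 → extends → [6, 7, 9]
11 → extends → [6, 7, 9, 11]
13 → extends → [6, 7, 9, 11, 13]
4 → replaces 6 → [4, 7, 9, 11, 13]
2 → replaces 4 → [2, 7, 9, 11, 13]
10 → replaces 11 → [2, 7, 9, 10, 13]
4 → replaces 7 → [2, 4, 9, 10, 13]
14 → extends → [2, 4, 9, 10, 13, 14]
6 → replaces 9 → [2, 4, 6, 10, 13, 14]
8 → replaces 10 → [2, 4, 6, 8, 13, 14]
Longest non-decreasing subsequence has length 6, so deletions = 12 − 6 = 6.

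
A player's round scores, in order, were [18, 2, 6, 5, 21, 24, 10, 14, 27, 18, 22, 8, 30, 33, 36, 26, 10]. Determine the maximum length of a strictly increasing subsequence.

Track the smallest tail for each achievable length (strict):
18 → extends → [18]
2 → replaces 18 → [2]
6 → extends → [2, 6]
5 → replaces 6 → [2, 5]
21 → extends → [2, 5, 21]
24 → extends → [2, 5, 21, 24]
10 → replaces 21 → [2, 5, 10, 24]
14 → replaces 24 → [2, 5, 10, 14]
27 → extends → [2, 5, 10, 14, 27]
18 → replaces 27 → [2, 5, 10, 14, 18]
22 → extends → [2, 5, 10, 14, 18, 22]
8 → replaces 10 → [2, 5, 8, 14, 18, 22]
30 → extends → [2, 5, 8, 14, 18, 22, 30]
33 → extends → [2, 5, 8, 14, 18, 22, 30, 33]
36 → extends → [2, 5, 8, 14, 18, 22, 30, 33, 36]
26 → replaces 30 → [2, 5, 8, 14, 18, 22, 26, 33, 36]
10 → replaces 14 → [2, 5, 8, 10, 18, 22, 26, 33, 36]
Nine tails, so the longest strictly increasing subsequence has length 9 (e.g. 2, 6, 10, 14, 18, 22, 30, 33, 36).

9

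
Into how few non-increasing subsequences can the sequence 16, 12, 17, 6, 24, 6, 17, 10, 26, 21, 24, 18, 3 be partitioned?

4

The minimum number of non-increasing subsequences covering a sequence equals the length of its longest strictly increasing subsequence.
LIS length is 4 (e.g. 16, 17, 24, 26), so 4 piles are needed.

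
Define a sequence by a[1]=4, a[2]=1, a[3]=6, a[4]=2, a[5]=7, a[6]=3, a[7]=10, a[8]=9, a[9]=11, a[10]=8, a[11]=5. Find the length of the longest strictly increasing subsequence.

5

Let dp[i] be the length of the longest such subsequence ending at index i:
i:      1  2  3  4  5  6  7  8  9 10 11
a[i]:   4  1  6  2  7  3 10  9 11  8  5
dp:     1  1  2  2  3  3  4  4  5  4  4
Maximum dp value is 5.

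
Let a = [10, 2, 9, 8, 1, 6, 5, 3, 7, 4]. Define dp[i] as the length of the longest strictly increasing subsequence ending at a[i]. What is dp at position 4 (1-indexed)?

dp[i] = 1 + max{dp[j] : j<i, a[j]<a[i]} (or 1 if no such j):
i:      1  2  3  4  5  6  7  8  9 10
a[i]:  10  2  9  8  1  6  5  3  7  4
dp:     1  1  2  2  1  2  2  2  3  3
At index 4 the value is 2.

2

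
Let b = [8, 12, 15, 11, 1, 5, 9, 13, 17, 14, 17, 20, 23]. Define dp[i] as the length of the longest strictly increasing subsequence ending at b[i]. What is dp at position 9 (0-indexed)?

dp[i] = 1 + max{dp[j] : j<i, b[j]<b[i]} (or 1 if no such j):
i:      0  1  2  3  4  5  6  7  8  9 10 11 12
b[i]:   8 12 15 11  1  5  9 13 17 14 17 20 23
dp:     1  2  3  2  1  2  3  4  5  5  6  7  8
At index 9 the value is 5.

5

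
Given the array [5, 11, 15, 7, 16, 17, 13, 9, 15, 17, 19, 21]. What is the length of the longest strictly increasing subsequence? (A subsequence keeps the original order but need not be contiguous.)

7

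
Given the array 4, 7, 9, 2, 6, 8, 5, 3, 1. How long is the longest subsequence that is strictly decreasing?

Negate each value so 'decreasing' becomes 'increasing', then run patience tails on the negated sequence:
-4 → extends → [-4]
-7 → replaces -4 → [-7]
-9 → replaces -7 → [-9]
-2 → extends → [-9, -2]
-6 → replaces -2 → [-9, -6]
-8 → replaces -6 → [-9, -8]
-5 → extends → [-9, -8, -5]
-3 → extends → [-9, -8, -5, -3]
-1 → extends → [-9, -8, -5, -3, -1]
Five tails, so the longest strictly decreasing subsequence of the original has length 5.

5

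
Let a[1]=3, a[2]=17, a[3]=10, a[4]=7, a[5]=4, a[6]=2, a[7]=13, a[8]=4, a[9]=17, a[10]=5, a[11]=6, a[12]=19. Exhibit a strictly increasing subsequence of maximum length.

Patience tails give the LIS length; then backtrack through the dp parents:
3 → extends → [3]
17 → extends → [3, 17]
10 → replaces 17 → [3, 10]
7 → replaces 10 → [3, 7]
4 → replaces 7 → [3, 4]
2 → replaces 3 → [2, 4]
13 → extends → [2, 4, 13]
4 → already a tail → [2, 4, 13]
17 → extends → [2, 4, 13, 17]
5 → replaces 13 → [2, 4, 5, 17]
6 → replaces 17 → [2, 4, 5, 6]
19 → extends → [2, 4, 5, 6, 19]
Length 5; one witness is 3, 10, 13, 17, 19.

3, 10, 13, 17, 19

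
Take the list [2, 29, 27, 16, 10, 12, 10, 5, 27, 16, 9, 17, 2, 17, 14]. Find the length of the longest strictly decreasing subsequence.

7

Let dp[i] be the longest strictly decreasing subsequence ending at i:
i:      1  2  3  4  5  6  7  8  9 10 11 12 13 14 15
a[i]:   2 29 27 16 10 12 10  5 27 16  9 17  2 17 14
dp:     1  1  2  3  4  4  5  6  2  3  6  3  7  3  4
Maximum is 7.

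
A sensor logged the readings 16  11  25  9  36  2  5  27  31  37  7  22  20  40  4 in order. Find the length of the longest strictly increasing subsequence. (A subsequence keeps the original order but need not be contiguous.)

6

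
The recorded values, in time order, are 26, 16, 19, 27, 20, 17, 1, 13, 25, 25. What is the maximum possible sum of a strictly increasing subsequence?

80

Let S[i] be the best sum of a strictly increasing subsequence ending at i:
i:      1  2  3  4  5  6  7  8  9 10
a[i]:  26 16 19 27 20 17  1 13 25 25
S:     26 16 35 62 55 33  1 14 80 80
Maximum is 80 (e.g. 16 + 19 + 20 + 25).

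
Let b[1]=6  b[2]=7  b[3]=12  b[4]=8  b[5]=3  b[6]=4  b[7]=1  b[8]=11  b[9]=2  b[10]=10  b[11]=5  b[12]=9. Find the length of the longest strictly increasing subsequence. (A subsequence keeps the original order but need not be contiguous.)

Track the smallest tail for each achievable length (strict):
6 → extends → [6]
7 → extends → [6, 7]
12 → extends → [6, 7, 12]
8 → replaces 12 → [6, 7, 8]
3 → replaces 6 → [3, 7, 8]
4 → replaces 7 → [3, 4, 8]
1 → replaces 3 → [1, 4, 8]
11 → extends → [1, 4, 8, 11]
2 → replaces 4 → [1, 2, 8, 11]
10 → replaces 11 → [1, 2, 8, 10]
5 → replaces 8 → [1, 2, 5, 10]
9 → replaces 10 → [1, 2, 5, 9]
Four tails, so the longest strictly increasing subsequence has length 4 (e.g. 6, 7, 8, 11).

4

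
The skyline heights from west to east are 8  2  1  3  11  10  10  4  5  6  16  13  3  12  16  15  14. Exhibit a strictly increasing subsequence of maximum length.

2, 3, 4, 5, 6, 13, 16

Patience tails give the LIS length; then backtrack through the dp parents:
8 → extends → [8]
2 → replaces 8 → [2]
1 → replaces 2 → [1]
3 → extends → [1, 3]
11 → extends → [1, 3, 11]
10 → replaces 11 → [1, 3, 10]
10 → already a tail → [1, 3, 10]
4 → replaces 10 → [1, 3, 4]
5 → extends → [1, 3, 4, 5]
6 → extends → [1, 3, 4, 5, 6]
16 → extends → [1, 3, 4, 5, 6, 16]
13 → replaces 16 → [1, 3, 4, 5, 6, 13]
3 → already a tail → [1, 3, 4, 5, 6, 13]
12 → replaces 13 → [1, 3, 4, 5, 6, 12]
16 → extends → [1, 3, 4, 5, 6, 12, 16]
15 → replaces 16 → [1, 3, 4, 5, 6, 12, 15]
14 → replaces 15 → [1, 3, 4, 5, 6, 12, 14]
Length 7; one witness is 2, 3, 4, 5, 6, 13, 16.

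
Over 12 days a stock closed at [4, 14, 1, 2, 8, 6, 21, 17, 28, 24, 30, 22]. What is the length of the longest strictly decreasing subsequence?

Negate each value so 'decreasing' becomes 'increasing', then run patience tails on the negated sequence:
-4 → extends → [-4]
-14 → replaces -4 → [-14]
-1 → extends → [-14, -1]
-2 → replaces -1 → [-14, -2]
-8 → replaces -2 → [-14, -8]
-6 → extends → [-14, -8, -6]
-21 → replaces -14 → [-21, -8, -6]
-17 → replaces -8 → [-21, -17, -6]
-28 → replaces -21 → [-28, -17, -6]
-24 → replaces -17 → [-28, -24, -6]
-30 → replaces -28 → [-30, -24, -6]
-22 → replaces -6 → [-30, -24, -22]
Three tails, so the longest strictly decreasing subsequence of the original has length 3.

3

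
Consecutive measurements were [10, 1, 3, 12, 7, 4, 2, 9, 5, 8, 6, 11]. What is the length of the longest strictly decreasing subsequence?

Let dp[i] be the longest strictly decreasing subsequence ending at i:
i:      1  2  3  4  5  6  7  8  9 10 11 12
a[i]:  10  1  3 12  7  4  2  9  5  8  6 11
dp:     1  2  2  1  2  3  4  2  3  3  4  2
Maximum is 4.

4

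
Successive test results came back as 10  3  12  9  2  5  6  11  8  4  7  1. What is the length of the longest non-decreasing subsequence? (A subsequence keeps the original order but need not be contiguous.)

4

Let dp[i] be the length of the longest such subsequence ending at index i:
i:      1  2  3  4  5  6  7  8  9 10 11 12
a[i]:  10  3 12  9  2  5  6 11  8  4  7  1
dp:     1  1  2  2  1  2  3  4  4  2  4  1
Maximum dp value is 4.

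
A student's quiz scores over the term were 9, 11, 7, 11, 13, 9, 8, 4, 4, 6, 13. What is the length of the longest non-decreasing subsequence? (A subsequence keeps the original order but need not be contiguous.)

5

Let dp[i] be the length of the longest such subsequence ending at index i:
i:      1  2  3  4  5  6  7  8  9 10 11
a[i]:   9 11  7 11 13  9  8  4  4  6 13
dp:     1  2  1  3  4  2  2  1  2  3  5
Maximum dp value is 5.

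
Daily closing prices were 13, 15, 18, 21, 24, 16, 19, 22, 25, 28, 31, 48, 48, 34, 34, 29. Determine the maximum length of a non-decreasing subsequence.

Track the smallest tail for each achievable length (allowing ties):
13 → extends → [13]
15 → extends → [13, 15]
18 → extends → [13, 15, 18]
21 → extends → [13, 15, 18, 21]
24 → extends → [13, 15, 18, 21, 24]
16 → replaces 18 → [13, 15, 16, 21, 24]
19 → replaces 21 → [13, 15, 16, 19, 24]
22 → replaces 24 → [13, 15, 16, 19, 22]
25 → extends → [13, 15, 16, 19, 22, 25]
28 → extends → [13, 15, 16, 19, 22, 25, 28]
31 → extends → [13, 15, 16, 19, 22, 25, 28, 31]
48 → extends → [13, 15, 16, 19, 22, 25, 28, 31, 48]
48 → extends → [13, 15, 16, 19, 22, 25, 28, 31, 48, 48]
34 → replaces 48 → [13, 15, 16, 19, 22, 25, 28, 31, 34, 48]
34 → replaces 48 → [13, 15, 16, 19, 22, 25, 28, 31, 34, 34]
29 → replaces 31 → [13, 15, 16, 19, 22, 25, 28, 29, 34, 34]
Ten tails, so the longest non-decreasing subsequence has length 10 (e.g. 13, 15, 18, 21, 24, 25, 28, 31, 48, 48).

10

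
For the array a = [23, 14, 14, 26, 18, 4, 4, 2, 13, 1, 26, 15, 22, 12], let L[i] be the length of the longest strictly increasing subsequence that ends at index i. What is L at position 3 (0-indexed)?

2

dp[i] = 1 + max{dp[j] : j<i, a[j]<a[i]} (or 1 if no such j):
i:      0  1  2  3  4  5  6  7  8  9 10 11 12 13
a[i]:  23 14 14 26 18  4  4  2 13  1 26 15 22 12
dp:     1  1  1  2  2  1  1  1  2  1  3  3  4  2
At index 3 the value is 2.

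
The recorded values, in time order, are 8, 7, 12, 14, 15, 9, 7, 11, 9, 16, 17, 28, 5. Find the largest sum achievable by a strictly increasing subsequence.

Let S[i] be the best sum of a strictly increasing subsequence ending at i:
i:       1   2   3   4   5   6   7   8   9  10  11  12  13
a[i]:    8   7  12  14  15   9   7  11   9  16  17  28   5
S:       8   7  20  34  49  17   7  28  17  65  82 110   5
Maximum is 110 (e.g. 8 + 12 + 14 + 15 + 16 + 17 + 28).

110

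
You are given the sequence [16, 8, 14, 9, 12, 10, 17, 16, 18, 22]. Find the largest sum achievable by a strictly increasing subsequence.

86

Let S[i] be the best sum of a strictly increasing subsequence ending at i:
i:      1  2  3  4  5  6  7  8  9 10
a[i]:  16  8 14  9 12 10 17 16 18 22
S:     16  8 22 17 29 27 46 45 64 86
Maximum is 86 (e.g. 8 + 9 + 12 + 17 + 18 + 22).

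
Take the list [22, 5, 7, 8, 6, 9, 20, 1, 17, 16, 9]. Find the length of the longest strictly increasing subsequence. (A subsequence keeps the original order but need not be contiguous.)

5

Let dp[i] be the length of the longest such subsequence ending at index i:
i:      1  2  3  4  5  6  7  8  9 10 11
a[i]:  22  5  7  8  6  9 20  1 17 16  9
dp:     1  1  2  3  2  4  5  1  5  5  4
Maximum dp value is 5.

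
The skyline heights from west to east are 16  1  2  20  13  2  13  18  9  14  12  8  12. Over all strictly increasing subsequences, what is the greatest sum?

36

Let S[i] be the best sum of a strictly increasing subsequence ending at i:
i:      1  2  3  4  5  6  7  8  9 10 11 12 13
a[i]:  16  1  2 20 13  2 13 18  9 14 12  8 12
S:     16  1  3 36 16  3 16 34 12 30 24 11 24
Maximum is 36 (e.g. 16 + 20).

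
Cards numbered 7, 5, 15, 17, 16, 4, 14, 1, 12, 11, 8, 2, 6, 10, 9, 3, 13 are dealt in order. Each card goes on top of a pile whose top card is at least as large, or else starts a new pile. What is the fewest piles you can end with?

The minimum number of non-increasing subsequences covering a sequence equals the length of its longest strictly increasing subsequence.
LIS length is 5 (e.g. 1, 2, 6, 10, 13), so 5 piles are needed.

5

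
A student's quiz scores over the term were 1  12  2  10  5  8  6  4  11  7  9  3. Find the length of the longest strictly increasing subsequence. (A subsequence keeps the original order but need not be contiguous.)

6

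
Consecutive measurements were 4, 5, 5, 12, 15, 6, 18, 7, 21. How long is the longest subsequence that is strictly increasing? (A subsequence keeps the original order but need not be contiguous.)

Track the smallest tail for each achievable length (strict):
4 → extends → [4]
5 → extends → [4, 5]
5 → already a tail → [4, 5]
12 → extends → [4, 5, 12]
15 → extends → [4, 5, 12, 15]
6 → replaces 12 → [4, 5, 6, 15]
18 → extends → [4, 5, 6, 15, 18]
7 → replaces 15 → [4, 5, 6, 7, 18]
21 → extends → [4, 5, 6, 7, 18, 21]
Six tails, so the longest strictly increasing subsequence has length 6 (e.g. 4, 5, 12, 15, 18, 21).

6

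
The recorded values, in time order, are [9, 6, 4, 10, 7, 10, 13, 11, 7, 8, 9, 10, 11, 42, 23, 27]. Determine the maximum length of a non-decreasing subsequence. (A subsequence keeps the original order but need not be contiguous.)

9

Let dp[i] be the length of the longest such subsequence ending at index i:
i:      1  2  3  4  5  6  7  8  9 10 11 12 13 14 15 16
a[i]:   9  6  4 10  7 10 13 11  7  8  9 10 11 42 23 27
dp:     1  1  1  2  2  3  4  4  3  4  5  6  7  8  8  9
Maximum dp value is 9.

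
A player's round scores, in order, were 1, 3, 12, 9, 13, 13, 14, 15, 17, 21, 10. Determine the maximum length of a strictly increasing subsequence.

Let dp[i] be the length of the longest such subsequence ending at index i:
i:      1  2  3  4  5  6  7  8  9 10 11
a[i]:   1  3 12  9 13 13 14 15 17 21 10
dp:     1  2  3  3  4  4  5  6  7  8  4
Maximum dp value is 8.

8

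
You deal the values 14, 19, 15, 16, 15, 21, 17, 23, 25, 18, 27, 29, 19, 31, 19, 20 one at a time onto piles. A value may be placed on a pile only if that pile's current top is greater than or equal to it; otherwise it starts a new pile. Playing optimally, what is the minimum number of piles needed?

9

Place each on the leftmost legal pile:
14 → new pile 1 (tops now [14])
19 → new pile 2 (tops now [14, 19])
15 → pile 2 (tops now [14, 15])
16 → new pile 3 (tops now [14, 15, 16])
15 → pile 2 (tops now [14, 15, 16])
21 → new pile 4 (tops now [14, 15, 16, 21])
17 → pile 4 (tops now [14, 15, 16, 17])
23 → new pile 5 (tops now [14, 15, 16, 17, 23])
25 → new pile 6 (tops now [14, 15, 16, 17, 23, 25])
18 → pile 5 (tops now [14, 15, 16, 17, 18, 25])
27 → new pile 7 (tops now [14, 15, 16, 17, 18, 25, 27])
29 → new pile 8 (tops now [14, 15, 16, 17, 18, 25, 27, 29])
19 → pile 6 (tops now [14, 15, 16, 17, 18, 19, 27, 29])
31 → new pile 9 (tops now [14, 15, 16, 17, 18, 19, 27, 29, 31])
19 → pile 6 (tops now [14, 15, 16, 17, 18, 19, 27, 29, 31])
20 → pile 7 (tops now [14, 15, 16, 17, 18, 19, 20, 29, 31])
Nine piles.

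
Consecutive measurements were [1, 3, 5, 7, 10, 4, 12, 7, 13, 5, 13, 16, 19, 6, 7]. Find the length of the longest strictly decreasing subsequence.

3

Negate each value so 'decreasing' becomes 'increasing', then run patience tails on the negated sequence:
-1 → extends → [-1]
-3 → replaces -1 → [-3]
-5 → replaces -3 → [-5]
-7 → replaces -5 → [-7]
-10 → replaces -7 → [-10]
-4 → extends → [-10, -4]
-12 → replaces -10 → [-12, -4]
-7 → replaces -4 → [-12, -7]
-13 → replaces -12 → [-13, -7]
-5 → extends → [-13, -7, -5]
-13 → already a tail → [-13, -7, -5]
-16 → replaces -13 → [-16, -7, -5]
-19 → replaces -16 → [-19, -7, -5]
-6 → replaces -5 → [-19, -7, -6]
-7 → already a tail → [-19, -7, -6]
Three tails, so the longest strictly decreasing subsequence of the original has length 3.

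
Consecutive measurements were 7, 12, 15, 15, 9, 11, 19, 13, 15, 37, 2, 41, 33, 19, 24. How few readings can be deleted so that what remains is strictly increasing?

Fewest deletions = n − (longest strictly increasing subsequence).
Patience tails:
7 → extends → [7]
12 → extends → [7, 12]
15 → extends → [7, 12, 15]
15 → already a tail → [7, 12, 15]
9 → replaces 12 → [7, 9, 15]
11 → replaces 15 → [7, 9, 11]
19 → extends → [7, 9, 11, 19]
13 → replaces 19 → [7, 9, 11, 13]
15 → extends → [7, 9, 11, 13, 15]
37 → extends → [7, 9, 11, 13, 15, 37]
2 → replaces 7 → [2, 9, 11, 13, 15, 37]
41 → extends → [2, 9, 11, 13, 15, 37, 41]
33 → replaces 37 → [2, 9, 11, 13, 15, 33, 41]
19 → replaces 33 → [2, 9, 11, 13, 15, 19, 41]
24 → replaces 41 → [2, 9, 11, 13, 15, 19, 24]
Longest strictly increasing subsequence has length 7, so deletions = 15 − 7 = 8.

8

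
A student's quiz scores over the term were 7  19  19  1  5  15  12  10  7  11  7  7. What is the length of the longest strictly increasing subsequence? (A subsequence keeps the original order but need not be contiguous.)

4

Track the smallest tail for each achievable length (strict):
7 → extends → [7]
19 → extends → [7, 19]
19 → already a tail → [7, 19]
1 → replaces 7 → [1, 19]
5 → replaces 19 → [1, 5]
15 → extends → [1, 5, 15]
12 → replaces 15 → [1, 5, 12]
10 → replaces 12 → [1, 5, 10]
7 → replaces 10 → [1, 5, 7]
11 → extends → [1, 5, 7, 11]
7 → already a tail → [1, 5, 7, 11]
7 → already a tail → [1, 5, 7, 11]
Four tails, so the longest strictly increasing subsequence has length 4 (e.g. 1, 5, 10, 11).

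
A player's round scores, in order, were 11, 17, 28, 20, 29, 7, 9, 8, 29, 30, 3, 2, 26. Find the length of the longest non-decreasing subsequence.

Let dp[i] be the length of the longest such subsequence ending at index i:
i:      1  2  3  4  5  6  7  8  9 10 11 12 13
a[i]:  11 17 28 20 29  7  9  8 29 30  3  2 26
dp:     1  2  3  3  4  1  2  2  5  6  1  1  4
Maximum dp value is 6.

6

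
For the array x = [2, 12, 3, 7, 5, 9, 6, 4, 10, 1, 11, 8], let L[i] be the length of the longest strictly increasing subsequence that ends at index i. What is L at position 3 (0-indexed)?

3

dp[i] = 1 + max{dp[j] : j<i, x[j]<x[i]} (or 1 if no such j):
i:      0  1  2  3  4  5  6  7  8  9 10 11
x[i]:   2 12  3  7  5  9  6  4 10  1 11  8
dp:     1  2  2  3  3  4  4  3  5  1  6  5
At index 3 the value is 3.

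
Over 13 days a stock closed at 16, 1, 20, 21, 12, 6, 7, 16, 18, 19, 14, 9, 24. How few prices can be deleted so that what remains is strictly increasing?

6

Fewest deletions = n − (longest strictly increasing subsequence).
Patience tails:
16 → extends → [16]
1 → replaces 16 → [1]
20 → extends → [1, 20]
21 → extends → [1, 20, 21]
12 → replaces 20 → [1, 12, 21]
6 → replaces 12 → [1, 6, 21]
7 → replaces 21 → [1, 6, 7]
16 → extends → [1, 6, 7, 16]
18 → extends → [1, 6, 7, 16, 18]
19 → extends → [1, 6, 7, 16, 18, 19]
14 → replaces 16 → [1, 6, 7, 14, 18, 19]
9 → replaces 14 → [1, 6, 7, 9, 18, 19]
24 → extends → [1, 6, 7, 9, 18, 19, 24]
Longest strictly increasing subsequence has length 7, so deletions = 13 − 7 = 6.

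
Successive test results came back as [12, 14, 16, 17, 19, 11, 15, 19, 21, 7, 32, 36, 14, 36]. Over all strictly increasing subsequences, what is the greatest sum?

167

Let S[i] be the best sum of a strictly increasing subsequence ending at i:
i:       1   2   3   4   5   6   7   8   9  10  11  12  13  14
a[i]:   12  14  16  17  19  11  15  19  21   7  32  36  14  36
S:      12  26  42  59  78  11  41  78  99   7 131 167  26 167
Maximum is 167 (e.g. 12 + 14 + 16 + 17 + 19 + 21 + 32 + 36).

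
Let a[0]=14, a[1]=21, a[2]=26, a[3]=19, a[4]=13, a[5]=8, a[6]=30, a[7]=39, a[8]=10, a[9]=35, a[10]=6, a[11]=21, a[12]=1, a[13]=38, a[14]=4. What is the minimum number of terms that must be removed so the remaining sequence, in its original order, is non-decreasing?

9

Fewest deletions = n − (longest non-decreasing subsequence).
i:      0  1  2  3  4  5  6  7  8  9 10 11 12 13 14
a[i]:  14 21 26 19 13  8 30 39 10 35  6 21  1 38  4
dp:     1  2  3  2  1  1  4  5  2  5  1  3  1  6  2
max dp = 6, so deletions = 15 − 6 = 9.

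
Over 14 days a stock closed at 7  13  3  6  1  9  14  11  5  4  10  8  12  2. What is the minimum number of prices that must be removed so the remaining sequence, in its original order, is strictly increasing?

9

Fewest deletions = n − (longest strictly increasing subsequence).
Patience tails:
7 → extends → [7]
13 → extends → [7, 13]
3 → replaces 7 → [3, 13]
6 → replaces 13 → [3, 6]
1 → replaces 3 → [1, 6]
9 → extends → [1, 6, 9]
14 → extends → [1, 6, 9, 14]
11 → replaces 14 → [1, 6, 9, 11]
5 → replaces 6 → [1, 5, 9, 11]
4 → replaces 5 → [1, 4, 9, 11]
10 → replaces 11 → [1, 4, 9, 10]
8 → replaces 9 → [1, 4, 8, 10]
12 → extends → [1, 4, 8, 10, 12]
2 → replaces 4 → [1, 2, 8, 10, 12]
Longest strictly increasing subsequence has length 5, so deletions = 14 − 5 = 9.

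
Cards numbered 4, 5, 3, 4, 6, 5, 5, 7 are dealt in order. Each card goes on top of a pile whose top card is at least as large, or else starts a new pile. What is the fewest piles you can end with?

4

Place each on the leftmost legal pile:
4 → new pile 1 (tops now [4])
5 → new pile 2 (tops now [4, 5])
3 → pile 1 (tops now [3, 5])
4 → pile 2 (tops now [3, 4])
6 → new pile 3 (tops now [3, 4, 6])
5 → pile 3 (tops now [3, 4, 5])
5 → pile 3 (tops now [3, 4, 5])
7 → new pile 4 (tops now [3, 4, 5, 7])
Four piles.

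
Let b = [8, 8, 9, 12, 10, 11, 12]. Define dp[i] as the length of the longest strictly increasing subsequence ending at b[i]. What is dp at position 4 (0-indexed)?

3

dp[i] = 1 + max{dp[j] : j<i, b[j]<b[i]} (or 1 if no such j):
i:      0  1  2  3  4  5  6
b[i]:   8  8  9 12 10 11 12
dp:     1  1  2  3  3  4  5
At index 4 the value is 3.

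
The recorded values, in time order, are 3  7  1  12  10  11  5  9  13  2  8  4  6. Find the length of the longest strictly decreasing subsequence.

Negate each value so 'decreasing' becomes 'increasing', then run patience tails on the negated sequence:
-3 → extends → [-3]
-7 → replaces -3 → [-7]
-1 → extends → [-7, -1]
-12 → replaces -7 → [-12, -1]
-10 → replaces -1 → [-12, -10]
-11 → replaces -10 → [-12, -11]
-5 → extends → [-12, -11, -5]
-9 → replaces -5 → [-12, -11, -9]
-13 → replaces -12 → [-13, -11, -9]
-2 → extends → [-13, -11, -9, -2]
-8 → replaces -2 → [-13, -11, -9, -8]
-4 → extends → [-13, -11, -9, -8, -4]
-6 → replaces -4 → [-13, -11, -9, -8, -6]
Five tails, so the longest strictly decreasing subsequence of the original has length 5.

5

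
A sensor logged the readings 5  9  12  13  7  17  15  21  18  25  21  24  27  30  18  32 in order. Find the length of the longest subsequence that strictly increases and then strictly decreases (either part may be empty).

inc[i] = longest strictly increasing subsequence ending at i; dec[i] = longest strictly decreasing subsequence starting at i:
i:      1  2  3  4  5  6  7  8  9 10 11 12 13 14 15 16
a[i]:   5  9 12 13  7 17 15 21 18 25 21 24 27 30 18 32
inc:    1  2  3  4  2  5  5  6  6  7  7  8  9 10  6 11
dec:    1  2  2  2  1  2  1  2  1  3  2  2  2  2  1  1
Best peak at i=14 (value 30): inc=10, dec=2, length 10+2−1 = 11.

11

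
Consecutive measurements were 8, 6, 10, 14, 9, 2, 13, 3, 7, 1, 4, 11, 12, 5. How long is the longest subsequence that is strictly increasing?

5

Let dp[i] be the length of the longest such subsequence ending at index i:
i:      1  2  3  4  5  6  7  8  9 10 11 12 13 14
a[i]:   8  6 10 14  9  2 13  3  7  1  4 11 12  5
dp:     1  1  2  3  2  1  3  2  3  1  3  4  5  4
Maximum dp value is 5.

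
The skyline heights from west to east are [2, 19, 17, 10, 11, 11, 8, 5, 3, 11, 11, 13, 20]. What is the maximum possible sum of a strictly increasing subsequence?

Let S[i] be the best sum of a strictly increasing subsequence ending at i:
i:      1  2  3  4  5  6  7  8  9 10 11 12 13
a[i]:   2 19 17 10 11 11  8  5  3 11 11 13 20
S:      2 21 19 12 23 23 10  7  5 23 23 36 56
Maximum is 56 (e.g. 2 + 10 + 11 + 13 + 20).

56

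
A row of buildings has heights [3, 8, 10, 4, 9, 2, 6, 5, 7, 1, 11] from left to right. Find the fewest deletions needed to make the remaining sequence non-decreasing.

6

Fewest deletions = n − (longest non-decreasing subsequence).
Patience tails:
3 → extends → [3]
8 → extends → [3, 8]
10 → extends → [3, 8, 10]
4 → replaces 8 → [3, 4, 10]
9 → replaces 10 → [3, 4, 9]
2 → replaces 3 → [2, 4, 9]
6 → replaces 9 → [2, 4, 6]
5 → replaces 6 → [2, 4, 5]
7 → extends → [2, 4, 5, 7]
1 → replaces 2 → [1, 4, 5, 7]
11 → extends → [1, 4, 5, 7, 11]
Longest non-decreasing subsequence has length 5, so deletions = 11 − 5 = 6.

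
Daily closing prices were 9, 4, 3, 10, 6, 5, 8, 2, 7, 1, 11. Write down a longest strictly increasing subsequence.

4, 6, 8, 11

Patience tails give the LIS length; then backtrack through the dp parents:
9 → extends → [9]
4 → replaces 9 → [4]
3 → replaces 4 → [3]
10 → extends → [3, 10]
6 → replaces 10 → [3, 6]
5 → replaces 6 → [3, 5]
8 → extends → [3, 5, 8]
2 → replaces 3 → [2, 5, 8]
7 → replaces 8 → [2, 5, 7]
1 → replaces 2 → [1, 5, 7]
11 → extends → [1, 5, 7, 11]
Length 4; one witness is 4, 6, 8, 11.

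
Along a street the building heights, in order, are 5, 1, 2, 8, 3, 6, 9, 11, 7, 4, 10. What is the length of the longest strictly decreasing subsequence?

3

Let dp[i] be the longest strictly decreasing subsequence ending at i:
i:      1  2  3  4  5  6  7  8  9 10 11
a[i]:   5  1  2  8  3  6  9 11  7  4 10
dp:     1  2  2  1  2  2  1  1  2  3  2
Maximum is 3.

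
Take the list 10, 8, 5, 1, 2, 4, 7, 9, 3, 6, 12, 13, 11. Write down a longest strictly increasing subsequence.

Patience tails give the LIS length; then backtrack through the dp parents:
10 → extends → [10]
8 → replaces 10 → [8]
5 → replaces 8 → [5]
1 → replaces 5 → [1]
2 → extends → [1, 2]
4 → extends → [1, 2, 4]
7 → extends → [1, 2, 4, 7]
9 → extends → [1, 2, 4, 7, 9]
3 → replaces 4 → [1, 2, 3, 7, 9]
6 → replaces 7 → [1, 2, 3, 6, 9]
12 → extends → [1, 2, 3, 6, 9, 12]
13 → extends → [1, 2, 3, 6, 9, 12, 13]
11 → replaces 12 → [1, 2, 3, 6, 9, 11, 13]
Length 7; one witness is 1, 2, 4, 7, 9, 12, 13.

1, 2, 4, 7, 9, 12, 13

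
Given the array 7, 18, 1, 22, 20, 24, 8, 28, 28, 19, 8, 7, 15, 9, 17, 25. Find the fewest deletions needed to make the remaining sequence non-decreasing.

10

Fewest deletions = n − (longest non-decreasing subsequence).
Patience tails:
7 → extends → [7]
18 → extends → [7, 18]
1 → replaces 7 → [1, 18]
22 → extends → [1, 18, 22]
20 → replaces 22 → [1, 18, 20]
24 → extends → [1, 18, 20, 24]
8 → replaces 18 → [1, 8, 20, 24]
28 → extends → [1, 8, 20, 24, 28]
28 → extends → [1, 8, 20, 24, 28, 28]
19 → replaces 20 → [1, 8, 19, 24, 28, 28]
8 → replaces 19 → [1, 8, 8, 24, 28, 28]
7 → replaces 8 → [1, 7, 8, 24, 28, 28]
15 → replaces 24 → [1, 7, 8, 15, 28, 28]
9 → replaces 15 → [1, 7, 8, 9, 28, 28]
17 → replaces 28 → [1, 7, 8, 9, 17, 28]
25 → replaces 28 → [1, 7, 8, 9, 17, 25]
Longest non-decreasing subsequence has length 6, so deletions = 16 − 6 = 10.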